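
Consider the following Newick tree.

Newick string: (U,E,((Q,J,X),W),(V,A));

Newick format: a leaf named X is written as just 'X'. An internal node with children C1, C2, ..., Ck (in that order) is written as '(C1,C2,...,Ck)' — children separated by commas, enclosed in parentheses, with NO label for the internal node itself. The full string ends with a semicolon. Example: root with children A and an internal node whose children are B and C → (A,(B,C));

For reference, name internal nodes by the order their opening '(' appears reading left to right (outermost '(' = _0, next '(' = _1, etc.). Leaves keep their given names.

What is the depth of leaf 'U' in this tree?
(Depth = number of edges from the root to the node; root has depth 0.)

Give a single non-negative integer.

Answer: 1

Derivation:
Newick: (U,E,((Q,J,X),W),(V,A));
Naming internals by '(' encounter order: outermost '(' = _0, next = _1, ...
Query node: U
Path from root: _0 -> U
Depth of U: 1 (number of edges from root)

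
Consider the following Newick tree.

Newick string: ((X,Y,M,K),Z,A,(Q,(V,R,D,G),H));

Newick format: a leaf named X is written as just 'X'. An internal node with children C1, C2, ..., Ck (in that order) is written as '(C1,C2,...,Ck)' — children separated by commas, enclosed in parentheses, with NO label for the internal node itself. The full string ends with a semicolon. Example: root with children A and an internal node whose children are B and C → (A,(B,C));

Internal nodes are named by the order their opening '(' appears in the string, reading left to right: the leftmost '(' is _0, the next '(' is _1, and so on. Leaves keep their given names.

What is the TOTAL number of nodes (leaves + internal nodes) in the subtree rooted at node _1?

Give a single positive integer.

Newick: ((X,Y,M,K),Z,A,(Q,(V,R,D,G),H));
Locate _1: it is the '(' at position 1 (the 2nd '(' reading left to right).
Query: subtree rooted at _1
_1: subtree_size = 1 + 4
  X: subtree_size = 1 + 0
  Y: subtree_size = 1 + 0
  M: subtree_size = 1 + 0
  K: subtree_size = 1 + 0
Total subtree size of _1: 5

Answer: 5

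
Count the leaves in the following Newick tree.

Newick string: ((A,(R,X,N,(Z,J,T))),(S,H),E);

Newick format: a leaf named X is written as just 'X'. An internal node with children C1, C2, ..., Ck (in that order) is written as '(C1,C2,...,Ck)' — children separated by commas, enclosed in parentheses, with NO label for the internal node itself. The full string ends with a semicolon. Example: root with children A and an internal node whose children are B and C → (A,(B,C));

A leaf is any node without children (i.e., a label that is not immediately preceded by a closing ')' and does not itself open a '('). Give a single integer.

Answer: 10

Derivation:
Newick: ((A,(R,X,N,(Z,J,T))),(S,H),E);
Scan left-to-right; a leaf is any maximal label run not followed by '(':
  pos 2: leaf 'A' → count = 1
  pos 5: leaf 'R' → count = 2
  pos 7: leaf 'X' → count = 3
  pos 9: leaf 'N' → count = 4
  pos 12: leaf 'Z' → count = 5
  pos 14: leaf 'J' → count = 6
  pos 16: leaf 'T' → count = 7
  pos 22: leaf 'S' → count = 8
  pos 24: leaf 'H' → count = 9
  pos 27: leaf 'E' → count = 10
Total leaves: 10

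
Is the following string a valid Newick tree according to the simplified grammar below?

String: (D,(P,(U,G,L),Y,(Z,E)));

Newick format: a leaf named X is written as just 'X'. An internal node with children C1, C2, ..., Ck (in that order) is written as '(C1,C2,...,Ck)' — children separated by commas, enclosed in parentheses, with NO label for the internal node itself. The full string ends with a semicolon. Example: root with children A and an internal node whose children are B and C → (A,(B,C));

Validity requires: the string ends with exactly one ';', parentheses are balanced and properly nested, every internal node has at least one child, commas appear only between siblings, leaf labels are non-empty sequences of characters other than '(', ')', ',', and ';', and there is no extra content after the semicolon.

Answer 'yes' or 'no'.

Input: (D,(P,(U,G,L),Y,(Z,E)));
Paren balance: 4 '(' vs 4 ')' OK
Ends with single ';': True
Full parse: OK
Valid: True

Answer: yes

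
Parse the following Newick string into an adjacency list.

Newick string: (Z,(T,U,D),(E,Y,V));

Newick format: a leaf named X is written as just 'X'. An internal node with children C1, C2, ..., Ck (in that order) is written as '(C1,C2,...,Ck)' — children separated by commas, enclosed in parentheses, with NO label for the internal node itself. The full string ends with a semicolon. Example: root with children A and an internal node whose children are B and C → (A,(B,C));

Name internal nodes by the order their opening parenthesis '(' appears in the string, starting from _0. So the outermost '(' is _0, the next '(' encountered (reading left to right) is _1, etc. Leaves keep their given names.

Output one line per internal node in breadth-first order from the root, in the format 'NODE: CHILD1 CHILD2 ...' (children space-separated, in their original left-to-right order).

Input: (Z,(T,U,D),(E,Y,V));
Scanning left-to-right, naming '(' by encounter order:
  pos 0: '(' -> open internal node _0 (depth 1)
  pos 3: '(' -> open internal node _1 (depth 2)
  pos 9: ')' -> close internal node _1 (now at depth 1)
  pos 11: '(' -> open internal node _2 (depth 2)
  pos 17: ')' -> close internal node _2 (now at depth 1)
  pos 18: ')' -> close internal node _0 (now at depth 0)
Total internal nodes: 3
BFS adjacency from root:
  _0: Z _1 _2
  _1: T U D
  _2: E Y V

Answer: _0: Z _1 _2
_1: T U D
_2: E Y V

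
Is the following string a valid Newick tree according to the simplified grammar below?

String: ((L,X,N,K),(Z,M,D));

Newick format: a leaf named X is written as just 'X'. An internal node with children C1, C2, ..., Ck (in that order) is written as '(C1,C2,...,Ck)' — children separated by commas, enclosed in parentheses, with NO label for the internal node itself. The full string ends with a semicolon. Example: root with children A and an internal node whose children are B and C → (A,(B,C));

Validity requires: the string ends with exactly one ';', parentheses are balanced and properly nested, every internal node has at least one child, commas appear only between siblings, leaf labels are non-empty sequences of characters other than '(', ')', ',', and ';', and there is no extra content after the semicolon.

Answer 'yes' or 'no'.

Answer: yes

Derivation:
Input: ((L,X,N,K),(Z,M,D));
Paren balance: 3 '(' vs 3 ')' OK
Ends with single ';': True
Full parse: OK
Valid: True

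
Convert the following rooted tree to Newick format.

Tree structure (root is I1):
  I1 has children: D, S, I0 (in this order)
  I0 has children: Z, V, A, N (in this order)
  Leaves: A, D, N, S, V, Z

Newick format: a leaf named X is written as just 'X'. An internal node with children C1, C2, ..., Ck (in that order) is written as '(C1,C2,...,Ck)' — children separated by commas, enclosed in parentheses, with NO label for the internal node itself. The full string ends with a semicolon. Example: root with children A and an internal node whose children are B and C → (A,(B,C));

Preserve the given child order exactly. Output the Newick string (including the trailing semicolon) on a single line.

internal I1 with children ['D', 'S', 'I0']
  leaf 'D' → 'D'
  leaf 'S' → 'S'
  internal I0 with children ['Z', 'V', 'A', 'N']
    leaf 'Z' → 'Z'
    leaf 'V' → 'V'
    leaf 'A' → 'A'
    leaf 'N' → 'N'
  → '(Z,V,A,N)'
→ '(D,S,(Z,V,A,N))'
Final: (D,S,(Z,V,A,N));

Answer: (D,S,(Z,V,A,N));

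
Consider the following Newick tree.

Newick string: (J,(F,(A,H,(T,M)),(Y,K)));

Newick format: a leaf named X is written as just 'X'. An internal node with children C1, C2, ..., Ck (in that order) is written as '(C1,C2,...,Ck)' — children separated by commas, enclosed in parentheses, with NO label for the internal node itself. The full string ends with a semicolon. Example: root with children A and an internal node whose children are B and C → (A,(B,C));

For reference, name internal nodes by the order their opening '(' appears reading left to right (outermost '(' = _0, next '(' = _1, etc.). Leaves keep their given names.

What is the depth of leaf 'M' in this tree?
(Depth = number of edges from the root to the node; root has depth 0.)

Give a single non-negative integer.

Answer: 4

Derivation:
Newick: (J,(F,(A,H,(T,M)),(Y,K)));
Naming internals by '(' encounter order: outermost '(' = _0, next = _1, ...
Query node: M
Path from root: _0 -> _1 -> _2 -> _3 -> M
Depth of M: 4 (number of edges from root)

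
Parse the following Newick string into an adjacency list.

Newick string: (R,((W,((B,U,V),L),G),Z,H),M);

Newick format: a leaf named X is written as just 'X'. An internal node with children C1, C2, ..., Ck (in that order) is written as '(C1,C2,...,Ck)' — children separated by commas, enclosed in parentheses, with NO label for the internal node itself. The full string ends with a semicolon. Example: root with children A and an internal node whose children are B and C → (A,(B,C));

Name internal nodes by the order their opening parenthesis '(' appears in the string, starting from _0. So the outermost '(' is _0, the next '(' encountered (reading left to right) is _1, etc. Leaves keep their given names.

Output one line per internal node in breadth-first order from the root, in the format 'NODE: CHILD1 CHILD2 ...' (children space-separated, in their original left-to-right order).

Input: (R,((W,((B,U,V),L),G),Z,H),M);
Scanning left-to-right, naming '(' by encounter order:
  pos 0: '(' -> open internal node _0 (depth 1)
  pos 3: '(' -> open internal node _1 (depth 2)
  pos 4: '(' -> open internal node _2 (depth 3)
  pos 7: '(' -> open internal node _3 (depth 4)
  pos 8: '(' -> open internal node _4 (depth 5)
  pos 14: ')' -> close internal node _4 (now at depth 4)
  pos 17: ')' -> close internal node _3 (now at depth 3)
  pos 20: ')' -> close internal node _2 (now at depth 2)
  pos 25: ')' -> close internal node _1 (now at depth 1)
  pos 28: ')' -> close internal node _0 (now at depth 0)
Total internal nodes: 5
BFS adjacency from root:
  _0: R _1 M
  _1: _2 Z H
  _2: W _3 G
  _3: _4 L
  _4: B U V

Answer: _0: R _1 M
_1: _2 Z H
_2: W _3 G
_3: _4 L
_4: B U V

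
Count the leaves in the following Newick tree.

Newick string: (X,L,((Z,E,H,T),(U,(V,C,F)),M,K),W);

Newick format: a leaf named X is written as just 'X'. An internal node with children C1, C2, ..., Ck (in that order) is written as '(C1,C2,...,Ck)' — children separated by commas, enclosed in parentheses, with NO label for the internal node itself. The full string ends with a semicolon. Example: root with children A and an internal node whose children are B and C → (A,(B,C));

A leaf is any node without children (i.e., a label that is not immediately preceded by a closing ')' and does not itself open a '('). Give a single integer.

Newick: (X,L,((Z,E,H,T),(U,(V,C,F)),M,K),W);
Scan left-to-right; a leaf is any maximal label run not followed by '(':
  pos 1: leaf 'X' → count = 1
  pos 3: leaf 'L' → count = 2
  pos 7: leaf 'Z' → count = 3
  pos 9: leaf 'E' → count = 4
  pos 11: leaf 'H' → count = 5
  pos 13: leaf 'T' → count = 6
  pos 17: leaf 'U' → count = 7
  pos 20: leaf 'V' → count = 8
  pos 22: leaf 'C' → count = 9
  pos 24: leaf 'F' → count = 10
  pos 28: leaf 'M' → count = 11
  pos 30: leaf 'K' → count = 12
  pos 33: leaf 'W' → count = 13
Total leaves: 13

Answer: 13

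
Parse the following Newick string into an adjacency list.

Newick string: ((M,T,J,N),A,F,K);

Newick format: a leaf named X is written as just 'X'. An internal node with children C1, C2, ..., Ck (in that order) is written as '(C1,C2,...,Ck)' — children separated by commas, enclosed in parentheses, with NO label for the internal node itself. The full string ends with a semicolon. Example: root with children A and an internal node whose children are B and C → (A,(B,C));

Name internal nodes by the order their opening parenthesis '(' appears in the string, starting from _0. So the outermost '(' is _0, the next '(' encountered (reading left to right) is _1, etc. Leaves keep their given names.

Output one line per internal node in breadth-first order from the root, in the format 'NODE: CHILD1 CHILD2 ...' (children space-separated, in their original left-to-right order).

Answer: _0: _1 A F K
_1: M T J N

Derivation:
Input: ((M,T,J,N),A,F,K);
Scanning left-to-right, naming '(' by encounter order:
  pos 0: '(' -> open internal node _0 (depth 1)
  pos 1: '(' -> open internal node _1 (depth 2)
  pos 9: ')' -> close internal node _1 (now at depth 1)
  pos 16: ')' -> close internal node _0 (now at depth 0)
Total internal nodes: 2
BFS adjacency from root:
  _0: _1 A F K
  _1: M T J N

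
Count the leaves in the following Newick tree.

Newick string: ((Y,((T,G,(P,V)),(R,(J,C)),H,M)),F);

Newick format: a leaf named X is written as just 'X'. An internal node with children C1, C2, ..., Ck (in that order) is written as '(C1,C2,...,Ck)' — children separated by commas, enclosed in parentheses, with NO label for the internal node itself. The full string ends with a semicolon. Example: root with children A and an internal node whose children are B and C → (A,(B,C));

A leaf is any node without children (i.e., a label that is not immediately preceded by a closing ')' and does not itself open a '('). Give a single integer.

Answer: 11

Derivation:
Newick: ((Y,((T,G,(P,V)),(R,(J,C)),H,M)),F);
Scan left-to-right; a leaf is any maximal label run not followed by '(':
  pos 2: leaf 'Y' → count = 1
  pos 6: leaf 'T' → count = 2
  pos 8: leaf 'G' → count = 3
  pos 11: leaf 'P' → count = 4
  pos 13: leaf 'V' → count = 5
  pos 18: leaf 'R' → count = 6
  pos 21: leaf 'J' → count = 7
  pos 23: leaf 'C' → count = 8
  pos 27: leaf 'H' → count = 9
  pos 29: leaf 'M' → count = 10
  pos 33: leaf 'F' → count = 11
Total leaves: 11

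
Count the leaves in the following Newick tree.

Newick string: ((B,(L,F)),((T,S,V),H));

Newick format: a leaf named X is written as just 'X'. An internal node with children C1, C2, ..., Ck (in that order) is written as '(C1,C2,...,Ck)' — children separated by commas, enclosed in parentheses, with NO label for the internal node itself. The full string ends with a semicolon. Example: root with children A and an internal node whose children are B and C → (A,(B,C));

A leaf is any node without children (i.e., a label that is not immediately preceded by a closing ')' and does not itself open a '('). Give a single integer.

Answer: 7

Derivation:
Newick: ((B,(L,F)),((T,S,V),H));
Scan left-to-right; a leaf is any maximal label run not followed by '(':
  pos 2: leaf 'B' → count = 1
  pos 5: leaf 'L' → count = 2
  pos 7: leaf 'F' → count = 3
  pos 13: leaf 'T' → count = 4
  pos 15: leaf 'S' → count = 5
  pos 17: leaf 'V' → count = 6
  pos 20: leaf 'H' → count = 7
Total leaves: 7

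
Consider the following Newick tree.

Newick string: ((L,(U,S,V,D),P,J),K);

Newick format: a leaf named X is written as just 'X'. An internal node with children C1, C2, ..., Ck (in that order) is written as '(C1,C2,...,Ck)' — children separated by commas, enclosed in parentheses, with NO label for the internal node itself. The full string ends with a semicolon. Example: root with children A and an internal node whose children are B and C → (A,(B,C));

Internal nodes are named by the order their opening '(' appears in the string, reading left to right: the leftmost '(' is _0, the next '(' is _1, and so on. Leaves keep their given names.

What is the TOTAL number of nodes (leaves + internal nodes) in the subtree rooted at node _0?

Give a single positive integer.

Newick: ((L,(U,S,V,D),P,J),K);
Locate _0: it is the '(' at position 0 (the 1st '(' reading left to right).
Query: subtree rooted at _0
_0: subtree_size = 1 + 10
  _1: subtree_size = 1 + 8
    L: subtree_size = 1 + 0
    _2: subtree_size = 1 + 4
      U: subtree_size = 1 + 0
      S: subtree_size = 1 + 0
      V: subtree_size = 1 + 0
      D: subtree_size = 1 + 0
    P: subtree_size = 1 + 0
    J: subtree_size = 1 + 0
  K: subtree_size = 1 + 0
Total subtree size of _0: 11

Answer: 11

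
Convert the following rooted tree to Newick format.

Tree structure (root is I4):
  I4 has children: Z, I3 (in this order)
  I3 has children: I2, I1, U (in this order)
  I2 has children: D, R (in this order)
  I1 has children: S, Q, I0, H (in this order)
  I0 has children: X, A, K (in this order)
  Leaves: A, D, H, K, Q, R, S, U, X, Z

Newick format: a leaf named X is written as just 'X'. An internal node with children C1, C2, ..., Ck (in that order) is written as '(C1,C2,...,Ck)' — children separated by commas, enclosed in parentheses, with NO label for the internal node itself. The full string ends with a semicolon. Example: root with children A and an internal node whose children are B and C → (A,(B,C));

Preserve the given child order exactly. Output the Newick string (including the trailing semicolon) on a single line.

internal I4 with children ['Z', 'I3']
  leaf 'Z' → 'Z'
  internal I3 with children ['I2', 'I1', 'U']
    internal I2 with children ['D', 'R']
      leaf 'D' → 'D'
      leaf 'R' → 'R'
    → '(D,R)'
    internal I1 with children ['S', 'Q', 'I0', 'H']
      leaf 'S' → 'S'
      leaf 'Q' → 'Q'
      internal I0 with children ['X', 'A', 'K']
        leaf 'X' → 'X'
        leaf 'A' → 'A'
        leaf 'K' → 'K'
      → '(X,A,K)'
      leaf 'H' → 'H'
    → '(S,Q,(X,A,K),H)'
    leaf 'U' → 'U'
  → '((D,R),(S,Q,(X,A,K),H),U)'
→ '(Z,((D,R),(S,Q,(X,A,K),H),U))'
Final: (Z,((D,R),(S,Q,(X,A,K),H),U));

Answer: (Z,((D,R),(S,Q,(X,A,K),H),U));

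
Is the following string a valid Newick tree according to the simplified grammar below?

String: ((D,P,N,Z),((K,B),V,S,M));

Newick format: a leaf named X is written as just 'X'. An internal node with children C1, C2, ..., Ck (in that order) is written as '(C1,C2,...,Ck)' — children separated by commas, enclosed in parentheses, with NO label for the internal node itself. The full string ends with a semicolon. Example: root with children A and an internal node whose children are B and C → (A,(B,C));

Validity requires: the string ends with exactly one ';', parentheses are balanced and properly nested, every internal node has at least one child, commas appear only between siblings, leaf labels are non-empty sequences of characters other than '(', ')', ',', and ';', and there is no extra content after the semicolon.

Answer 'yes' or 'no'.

Input: ((D,P,N,Z),((K,B),V,S,M));
Paren balance: 4 '(' vs 4 ')' OK
Ends with single ';': True
Full parse: OK
Valid: True

Answer: yes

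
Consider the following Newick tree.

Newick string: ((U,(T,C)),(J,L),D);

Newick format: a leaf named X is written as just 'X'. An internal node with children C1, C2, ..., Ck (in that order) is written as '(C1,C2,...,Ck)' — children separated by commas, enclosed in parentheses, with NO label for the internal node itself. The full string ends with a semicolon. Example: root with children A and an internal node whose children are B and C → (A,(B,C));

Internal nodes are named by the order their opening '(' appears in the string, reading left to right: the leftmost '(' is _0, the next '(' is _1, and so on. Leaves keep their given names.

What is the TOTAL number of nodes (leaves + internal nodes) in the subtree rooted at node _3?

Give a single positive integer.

Answer: 3

Derivation:
Newick: ((U,(T,C)),(J,L),D);
Locate _3: it is the '(' at position 11 (the 4th '(' reading left to right).
Query: subtree rooted at _3
_3: subtree_size = 1 + 2
  J: subtree_size = 1 + 0
  L: subtree_size = 1 + 0
Total subtree size of _3: 3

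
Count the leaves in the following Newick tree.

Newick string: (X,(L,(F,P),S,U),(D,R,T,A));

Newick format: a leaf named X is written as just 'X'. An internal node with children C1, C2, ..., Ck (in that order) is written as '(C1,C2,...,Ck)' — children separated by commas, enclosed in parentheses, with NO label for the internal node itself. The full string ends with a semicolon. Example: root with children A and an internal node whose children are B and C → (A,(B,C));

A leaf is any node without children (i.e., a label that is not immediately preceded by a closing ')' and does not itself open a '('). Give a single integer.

Newick: (X,(L,(F,P),S,U),(D,R,T,A));
Scan left-to-right; a leaf is any maximal label run not followed by '(':
  pos 1: leaf 'X' → count = 1
  pos 4: leaf 'L' → count = 2
  pos 7: leaf 'F' → count = 3
  pos 9: leaf 'P' → count = 4
  pos 12: leaf 'S' → count = 5
  pos 14: leaf 'U' → count = 6
  pos 18: leaf 'D' → count = 7
  pos 20: leaf 'R' → count = 8
  pos 22: leaf 'T' → count = 9
  pos 24: leaf 'A' → count = 10
Total leaves: 10

Answer: 10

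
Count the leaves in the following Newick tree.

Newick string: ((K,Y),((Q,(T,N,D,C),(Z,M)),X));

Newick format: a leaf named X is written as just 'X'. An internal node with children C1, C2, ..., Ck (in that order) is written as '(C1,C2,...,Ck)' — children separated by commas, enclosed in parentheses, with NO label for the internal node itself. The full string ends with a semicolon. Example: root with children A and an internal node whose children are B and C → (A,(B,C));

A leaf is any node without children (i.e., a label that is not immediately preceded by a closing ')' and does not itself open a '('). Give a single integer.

Newick: ((K,Y),((Q,(T,N,D,C),(Z,M)),X));
Scan left-to-right; a leaf is any maximal label run not followed by '(':
  pos 2: leaf 'K' → count = 1
  pos 4: leaf 'Y' → count = 2
  pos 9: leaf 'Q' → count = 3
  pos 12: leaf 'T' → count = 4
  pos 14: leaf 'N' → count = 5
  pos 16: leaf 'D' → count = 6
  pos 18: leaf 'C' → count = 7
  pos 22: leaf 'Z' → count = 8
  pos 24: leaf 'M' → count = 9
  pos 28: leaf 'X' → count = 10
Total leaves: 10

Answer: 10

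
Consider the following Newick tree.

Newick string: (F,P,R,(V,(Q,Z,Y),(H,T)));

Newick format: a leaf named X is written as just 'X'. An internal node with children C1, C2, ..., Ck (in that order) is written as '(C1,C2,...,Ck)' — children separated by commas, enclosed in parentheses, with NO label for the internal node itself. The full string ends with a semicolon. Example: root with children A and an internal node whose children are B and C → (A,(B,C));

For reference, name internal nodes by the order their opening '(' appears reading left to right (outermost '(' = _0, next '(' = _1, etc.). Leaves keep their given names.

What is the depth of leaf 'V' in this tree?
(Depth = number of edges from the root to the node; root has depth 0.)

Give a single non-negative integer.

Newick: (F,P,R,(V,(Q,Z,Y),(H,T)));
Naming internals by '(' encounter order: outermost '(' = _0, next = _1, ...
Query node: V
Path from root: _0 -> _1 -> V
Depth of V: 2 (number of edges from root)

Answer: 2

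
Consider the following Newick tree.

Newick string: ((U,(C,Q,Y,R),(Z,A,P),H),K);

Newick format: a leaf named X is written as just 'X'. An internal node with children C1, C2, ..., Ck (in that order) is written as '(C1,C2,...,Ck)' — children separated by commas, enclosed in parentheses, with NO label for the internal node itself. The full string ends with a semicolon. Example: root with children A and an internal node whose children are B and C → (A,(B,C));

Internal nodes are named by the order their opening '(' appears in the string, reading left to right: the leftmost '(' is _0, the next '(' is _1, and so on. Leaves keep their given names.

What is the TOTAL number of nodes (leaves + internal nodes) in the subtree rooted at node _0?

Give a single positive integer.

Newick: ((U,(C,Q,Y,R),(Z,A,P),H),K);
Locate _0: it is the '(' at position 0 (the 1st '(' reading left to right).
Query: subtree rooted at _0
_0: subtree_size = 1 + 13
  _1: subtree_size = 1 + 11
    U: subtree_size = 1 + 0
    _2: subtree_size = 1 + 4
      C: subtree_size = 1 + 0
      Q: subtree_size = 1 + 0
      Y: subtree_size = 1 + 0
      R: subtree_size = 1 + 0
    _3: subtree_size = 1 + 3
      Z: subtree_size = 1 + 0
      A: subtree_size = 1 + 0
      P: subtree_size = 1 + 0
    H: subtree_size = 1 + 0
  K: subtree_size = 1 + 0
Total subtree size of _0: 14

Answer: 14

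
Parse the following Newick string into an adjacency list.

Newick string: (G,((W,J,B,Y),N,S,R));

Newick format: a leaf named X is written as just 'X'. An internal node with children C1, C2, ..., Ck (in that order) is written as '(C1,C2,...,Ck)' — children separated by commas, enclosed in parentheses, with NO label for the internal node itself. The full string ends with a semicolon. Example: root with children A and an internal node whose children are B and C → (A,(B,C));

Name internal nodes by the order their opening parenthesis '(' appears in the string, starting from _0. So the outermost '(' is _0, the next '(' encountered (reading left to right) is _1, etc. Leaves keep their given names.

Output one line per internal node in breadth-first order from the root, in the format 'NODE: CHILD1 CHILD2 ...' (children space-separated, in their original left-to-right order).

Input: (G,((W,J,B,Y),N,S,R));
Scanning left-to-right, naming '(' by encounter order:
  pos 0: '(' -> open internal node _0 (depth 1)
  pos 3: '(' -> open internal node _1 (depth 2)
  pos 4: '(' -> open internal node _2 (depth 3)
  pos 12: ')' -> close internal node _2 (now at depth 2)
  pos 19: ')' -> close internal node _1 (now at depth 1)
  pos 20: ')' -> close internal node _0 (now at depth 0)
Total internal nodes: 3
BFS adjacency from root:
  _0: G _1
  _1: _2 N S R
  _2: W J B Y

Answer: _0: G _1
_1: _2 N S R
_2: W J B Y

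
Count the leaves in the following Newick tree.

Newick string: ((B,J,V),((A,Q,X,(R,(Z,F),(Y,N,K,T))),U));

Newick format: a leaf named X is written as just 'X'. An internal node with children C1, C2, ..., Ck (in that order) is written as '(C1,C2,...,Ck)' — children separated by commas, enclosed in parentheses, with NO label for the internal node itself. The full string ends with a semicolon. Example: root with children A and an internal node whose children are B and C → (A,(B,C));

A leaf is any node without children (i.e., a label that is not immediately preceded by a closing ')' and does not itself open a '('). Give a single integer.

Answer: 14

Derivation:
Newick: ((B,J,V),((A,Q,X,(R,(Z,F),(Y,N,K,T))),U));
Scan left-to-right; a leaf is any maximal label run not followed by '(':
  pos 2: leaf 'B' → count = 1
  pos 4: leaf 'J' → count = 2
  pos 6: leaf 'V' → count = 3
  pos 11: leaf 'A' → count = 4
  pos 13: leaf 'Q' → count = 5
  pos 15: leaf 'X' → count = 6
  pos 18: leaf 'R' → count = 7
  pos 21: leaf 'Z' → count = 8
  pos 23: leaf 'F' → count = 9
  pos 27: leaf 'Y' → count = 10
  pos 29: leaf 'N' → count = 11
  pos 31: leaf 'K' → count = 12
  pos 33: leaf 'T' → count = 13
  pos 38: leaf 'U' → count = 14
Total leaves: 14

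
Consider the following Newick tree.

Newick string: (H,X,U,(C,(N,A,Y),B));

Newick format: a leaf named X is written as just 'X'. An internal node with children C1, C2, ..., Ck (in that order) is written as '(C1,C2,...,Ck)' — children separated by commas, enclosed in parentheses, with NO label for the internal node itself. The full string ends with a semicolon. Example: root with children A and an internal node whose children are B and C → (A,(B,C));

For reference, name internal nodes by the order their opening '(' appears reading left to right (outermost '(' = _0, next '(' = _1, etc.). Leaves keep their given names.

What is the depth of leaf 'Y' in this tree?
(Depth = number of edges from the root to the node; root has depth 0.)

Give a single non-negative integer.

Answer: 3

Derivation:
Newick: (H,X,U,(C,(N,A,Y),B));
Naming internals by '(' encounter order: outermost '(' = _0, next = _1, ...
Query node: Y
Path from root: _0 -> _1 -> _2 -> Y
Depth of Y: 3 (number of edges from root)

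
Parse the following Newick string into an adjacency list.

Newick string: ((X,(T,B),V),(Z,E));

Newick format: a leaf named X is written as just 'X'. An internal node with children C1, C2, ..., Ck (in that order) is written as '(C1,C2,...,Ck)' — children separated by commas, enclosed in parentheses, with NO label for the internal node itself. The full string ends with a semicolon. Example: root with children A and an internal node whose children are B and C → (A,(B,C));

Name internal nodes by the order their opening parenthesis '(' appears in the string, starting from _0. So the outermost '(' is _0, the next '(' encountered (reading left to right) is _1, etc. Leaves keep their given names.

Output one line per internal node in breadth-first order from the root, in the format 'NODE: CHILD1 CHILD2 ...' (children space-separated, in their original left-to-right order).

Input: ((X,(T,B),V),(Z,E));
Scanning left-to-right, naming '(' by encounter order:
  pos 0: '(' -> open internal node _0 (depth 1)
  pos 1: '(' -> open internal node _1 (depth 2)
  pos 4: '(' -> open internal node _2 (depth 3)
  pos 8: ')' -> close internal node _2 (now at depth 2)
  pos 11: ')' -> close internal node _1 (now at depth 1)
  pos 13: '(' -> open internal node _3 (depth 2)
  pos 17: ')' -> close internal node _3 (now at depth 1)
  pos 18: ')' -> close internal node _0 (now at depth 0)
Total internal nodes: 4
BFS adjacency from root:
  _0: _1 _3
  _1: X _2 V
  _3: Z E
  _2: T B

Answer: _0: _1 _3
_1: X _2 V
_3: Z E
_2: T B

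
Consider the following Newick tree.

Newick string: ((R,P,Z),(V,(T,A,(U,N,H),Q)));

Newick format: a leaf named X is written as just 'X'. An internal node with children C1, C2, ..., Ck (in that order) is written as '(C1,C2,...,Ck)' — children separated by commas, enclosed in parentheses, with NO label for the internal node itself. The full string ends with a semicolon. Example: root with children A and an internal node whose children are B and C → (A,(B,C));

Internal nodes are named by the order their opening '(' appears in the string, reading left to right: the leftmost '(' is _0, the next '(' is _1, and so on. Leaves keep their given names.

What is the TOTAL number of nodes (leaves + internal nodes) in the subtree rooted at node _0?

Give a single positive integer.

Answer: 15

Derivation:
Newick: ((R,P,Z),(V,(T,A,(U,N,H),Q)));
Locate _0: it is the '(' at position 0 (the 1st '(' reading left to right).
Query: subtree rooted at _0
_0: subtree_size = 1 + 14
  _1: subtree_size = 1 + 3
    R: subtree_size = 1 + 0
    P: subtree_size = 1 + 0
    Z: subtree_size = 1 + 0
  _2: subtree_size = 1 + 9
    V: subtree_size = 1 + 0
    _3: subtree_size = 1 + 7
      T: subtree_size = 1 + 0
      A: subtree_size = 1 + 0
      _4: subtree_size = 1 + 3
        U: subtree_size = 1 + 0
        N: subtree_size = 1 + 0
        H: subtree_size = 1 + 0
      Q: subtree_size = 1 + 0
Total subtree size of _0: 15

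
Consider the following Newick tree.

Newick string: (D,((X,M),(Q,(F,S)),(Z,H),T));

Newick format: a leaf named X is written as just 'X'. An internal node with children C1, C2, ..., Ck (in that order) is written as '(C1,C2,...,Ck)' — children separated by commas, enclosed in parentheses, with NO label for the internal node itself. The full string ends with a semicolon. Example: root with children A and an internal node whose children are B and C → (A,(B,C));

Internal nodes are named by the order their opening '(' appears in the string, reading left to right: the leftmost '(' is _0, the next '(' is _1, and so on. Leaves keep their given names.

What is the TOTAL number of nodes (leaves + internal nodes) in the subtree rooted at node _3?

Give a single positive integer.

Answer: 5

Derivation:
Newick: (D,((X,M),(Q,(F,S)),(Z,H),T));
Locate _3: it is the '(' at position 10 (the 4th '(' reading left to right).
Query: subtree rooted at _3
_3: subtree_size = 1 + 4
  Q: subtree_size = 1 + 0
  _4: subtree_size = 1 + 2
    F: subtree_size = 1 + 0
    S: subtree_size = 1 + 0
Total subtree size of _3: 5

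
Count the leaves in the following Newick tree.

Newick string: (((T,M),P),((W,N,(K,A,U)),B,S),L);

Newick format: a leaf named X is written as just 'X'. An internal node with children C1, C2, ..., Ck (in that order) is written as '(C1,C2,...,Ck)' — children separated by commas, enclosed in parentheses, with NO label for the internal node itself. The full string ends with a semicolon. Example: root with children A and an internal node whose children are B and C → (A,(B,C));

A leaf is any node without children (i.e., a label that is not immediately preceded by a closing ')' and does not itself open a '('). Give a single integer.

Answer: 11

Derivation:
Newick: (((T,M),P),((W,N,(K,A,U)),B,S),L);
Scan left-to-right; a leaf is any maximal label run not followed by '(':
  pos 3: leaf 'T' → count = 1
  pos 5: leaf 'M' → count = 2
  pos 8: leaf 'P' → count = 3
  pos 13: leaf 'W' → count = 4
  pos 15: leaf 'N' → count = 5
  pos 18: leaf 'K' → count = 6
  pos 20: leaf 'A' → count = 7
  pos 22: leaf 'U' → count = 8
  pos 26: leaf 'B' → count = 9
  pos 28: leaf 'S' → count = 10
  pos 31: leaf 'L' → count = 11
Total leaves: 11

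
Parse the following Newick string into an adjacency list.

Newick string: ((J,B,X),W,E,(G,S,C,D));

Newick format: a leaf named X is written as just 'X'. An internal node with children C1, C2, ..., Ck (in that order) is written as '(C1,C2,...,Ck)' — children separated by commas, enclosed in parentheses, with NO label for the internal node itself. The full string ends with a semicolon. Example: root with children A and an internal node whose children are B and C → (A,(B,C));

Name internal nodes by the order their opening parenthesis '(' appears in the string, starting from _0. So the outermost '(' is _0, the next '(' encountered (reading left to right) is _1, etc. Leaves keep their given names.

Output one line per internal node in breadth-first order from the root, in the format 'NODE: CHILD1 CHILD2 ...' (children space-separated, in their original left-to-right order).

Answer: _0: _1 W E _2
_1: J B X
_2: G S C D

Derivation:
Input: ((J,B,X),W,E,(G,S,C,D));
Scanning left-to-right, naming '(' by encounter order:
  pos 0: '(' -> open internal node _0 (depth 1)
  pos 1: '(' -> open internal node _1 (depth 2)
  pos 7: ')' -> close internal node _1 (now at depth 1)
  pos 13: '(' -> open internal node _2 (depth 2)
  pos 21: ')' -> close internal node _2 (now at depth 1)
  pos 22: ')' -> close internal node _0 (now at depth 0)
Total internal nodes: 3
BFS adjacency from root:
  _0: _1 W E _2
  _1: J B X
  _2: G S C D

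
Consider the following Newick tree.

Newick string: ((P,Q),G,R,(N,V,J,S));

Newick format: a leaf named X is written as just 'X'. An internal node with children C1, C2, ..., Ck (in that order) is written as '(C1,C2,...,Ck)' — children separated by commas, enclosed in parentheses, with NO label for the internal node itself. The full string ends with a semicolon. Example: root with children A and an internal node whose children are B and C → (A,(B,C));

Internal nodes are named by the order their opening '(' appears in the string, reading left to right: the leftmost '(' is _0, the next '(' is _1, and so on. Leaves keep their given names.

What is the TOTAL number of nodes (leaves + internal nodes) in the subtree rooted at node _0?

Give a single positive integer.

Answer: 11

Derivation:
Newick: ((P,Q),G,R,(N,V,J,S));
Locate _0: it is the '(' at position 0 (the 1st '(' reading left to right).
Query: subtree rooted at _0
_0: subtree_size = 1 + 10
  _1: subtree_size = 1 + 2
    P: subtree_size = 1 + 0
    Q: subtree_size = 1 + 0
  G: subtree_size = 1 + 0
  R: subtree_size = 1 + 0
  _2: subtree_size = 1 + 4
    N: subtree_size = 1 + 0
    V: subtree_size = 1 + 0
    J: subtree_size = 1 + 0
    S: subtree_size = 1 + 0
Total subtree size of _0: 11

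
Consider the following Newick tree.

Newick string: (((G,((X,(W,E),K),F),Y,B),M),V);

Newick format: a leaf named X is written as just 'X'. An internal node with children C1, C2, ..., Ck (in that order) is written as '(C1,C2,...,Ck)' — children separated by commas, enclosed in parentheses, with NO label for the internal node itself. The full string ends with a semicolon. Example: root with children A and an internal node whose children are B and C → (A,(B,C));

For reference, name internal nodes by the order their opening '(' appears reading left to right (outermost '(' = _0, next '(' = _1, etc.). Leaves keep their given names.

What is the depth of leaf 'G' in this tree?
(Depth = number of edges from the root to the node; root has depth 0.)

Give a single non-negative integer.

Answer: 3

Derivation:
Newick: (((G,((X,(W,E),K),F),Y,B),M),V);
Naming internals by '(' encounter order: outermost '(' = _0, next = _1, ...
Query node: G
Path from root: _0 -> _1 -> _2 -> G
Depth of G: 3 (number of edges from root)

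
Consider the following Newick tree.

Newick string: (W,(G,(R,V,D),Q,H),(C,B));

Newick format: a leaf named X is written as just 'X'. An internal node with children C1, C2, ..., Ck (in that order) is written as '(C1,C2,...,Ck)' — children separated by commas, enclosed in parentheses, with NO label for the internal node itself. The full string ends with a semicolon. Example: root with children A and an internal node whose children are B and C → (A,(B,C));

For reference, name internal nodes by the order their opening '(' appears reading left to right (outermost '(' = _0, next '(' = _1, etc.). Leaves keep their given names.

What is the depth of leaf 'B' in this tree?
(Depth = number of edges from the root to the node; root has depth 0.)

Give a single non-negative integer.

Answer: 2

Derivation:
Newick: (W,(G,(R,V,D),Q,H),(C,B));
Naming internals by '(' encounter order: outermost '(' = _0, next = _1, ...
Query node: B
Path from root: _0 -> _3 -> B
Depth of B: 2 (number of edges from root)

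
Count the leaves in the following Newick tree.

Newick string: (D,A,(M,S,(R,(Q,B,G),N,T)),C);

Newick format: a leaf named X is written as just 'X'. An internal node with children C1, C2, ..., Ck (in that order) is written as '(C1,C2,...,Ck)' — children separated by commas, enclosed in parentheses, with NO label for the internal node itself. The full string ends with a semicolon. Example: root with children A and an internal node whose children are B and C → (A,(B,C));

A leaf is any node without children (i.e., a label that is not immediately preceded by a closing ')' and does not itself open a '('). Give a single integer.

Newick: (D,A,(M,S,(R,(Q,B,G),N,T)),C);
Scan left-to-right; a leaf is any maximal label run not followed by '(':
  pos 1: leaf 'D' → count = 1
  pos 3: leaf 'A' → count = 2
  pos 6: leaf 'M' → count = 3
  pos 8: leaf 'S' → count = 4
  pos 11: leaf 'R' → count = 5
  pos 14: leaf 'Q' → count = 6
  pos 16: leaf 'B' → count = 7
  pos 18: leaf 'G' → count = 8
  pos 21: leaf 'N' → count = 9
  pos 23: leaf 'T' → count = 10
  pos 27: leaf 'C' → count = 11
Total leaves: 11

Answer: 11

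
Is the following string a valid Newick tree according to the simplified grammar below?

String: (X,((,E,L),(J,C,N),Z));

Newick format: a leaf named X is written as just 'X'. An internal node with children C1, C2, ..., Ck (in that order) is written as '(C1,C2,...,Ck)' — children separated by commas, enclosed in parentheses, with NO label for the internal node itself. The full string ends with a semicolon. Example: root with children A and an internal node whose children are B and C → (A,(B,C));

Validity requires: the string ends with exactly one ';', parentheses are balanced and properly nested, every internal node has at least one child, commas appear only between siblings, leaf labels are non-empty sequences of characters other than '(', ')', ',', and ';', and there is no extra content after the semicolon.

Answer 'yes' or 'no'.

Input: (X,((,E,L),(J,C,N),Z));
Paren balance: 4 '(' vs 4 ')' OK
Ends with single ';': True
Full parse: FAILS (empty leaf label at pos 5)
Valid: False

Answer: no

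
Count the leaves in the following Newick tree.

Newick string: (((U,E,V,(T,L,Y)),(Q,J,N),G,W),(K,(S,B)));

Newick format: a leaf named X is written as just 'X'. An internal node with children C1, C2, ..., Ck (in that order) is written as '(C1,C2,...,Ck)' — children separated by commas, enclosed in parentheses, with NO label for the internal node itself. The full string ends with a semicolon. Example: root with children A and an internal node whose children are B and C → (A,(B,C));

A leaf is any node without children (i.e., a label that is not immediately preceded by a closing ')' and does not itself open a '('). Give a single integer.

Answer: 14

Derivation:
Newick: (((U,E,V,(T,L,Y)),(Q,J,N),G,W),(K,(S,B)));
Scan left-to-right; a leaf is any maximal label run not followed by '(':
  pos 3: leaf 'U' → count = 1
  pos 5: leaf 'E' → count = 2
  pos 7: leaf 'V' → count = 3
  pos 10: leaf 'T' → count = 4
  pos 12: leaf 'L' → count = 5
  pos 14: leaf 'Y' → count = 6
  pos 19: leaf 'Q' → count = 7
  pos 21: leaf 'J' → count = 8
  pos 23: leaf 'N' → count = 9
  pos 26: leaf 'G' → count = 10
  pos 28: leaf 'W' → count = 11
  pos 32: leaf 'K' → count = 12
  pos 35: leaf 'S' → count = 13
  pos 37: leaf 'B' → count = 14
Total leaves: 14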